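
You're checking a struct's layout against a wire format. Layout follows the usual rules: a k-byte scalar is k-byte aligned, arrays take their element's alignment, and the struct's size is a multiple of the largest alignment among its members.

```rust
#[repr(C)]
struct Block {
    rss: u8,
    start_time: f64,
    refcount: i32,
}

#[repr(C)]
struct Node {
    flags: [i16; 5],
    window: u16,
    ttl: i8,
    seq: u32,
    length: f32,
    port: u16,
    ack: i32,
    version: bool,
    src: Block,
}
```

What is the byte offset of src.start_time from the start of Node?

Block: @0: rss [1B, align 1] → 1; +7 pad (align 8); @8: start_time [8B, align 8] → 16; @16: refcount [4B, align 4] → 20; +4 tail pad (align 8); size 24, align 8
@0: flags [10B, align 2] → 10
@10: window [2B, align 2] → 12
@12: ttl [1B, align 1] → 13
+3 pad (align 4)
@16: seq [4B, align 4] → 20
@20: length [4B, align 4] → 24
@24: port [2B, align 2] → 26
+2 pad (align 4)
@28: ack [4B, align 4] → 32
@32: version [1B, align 1] → 33
+7 pad (align 8)
@40: src [24B, align 8] → 64
within Block: start_time at 8
40 + 8 = 48

48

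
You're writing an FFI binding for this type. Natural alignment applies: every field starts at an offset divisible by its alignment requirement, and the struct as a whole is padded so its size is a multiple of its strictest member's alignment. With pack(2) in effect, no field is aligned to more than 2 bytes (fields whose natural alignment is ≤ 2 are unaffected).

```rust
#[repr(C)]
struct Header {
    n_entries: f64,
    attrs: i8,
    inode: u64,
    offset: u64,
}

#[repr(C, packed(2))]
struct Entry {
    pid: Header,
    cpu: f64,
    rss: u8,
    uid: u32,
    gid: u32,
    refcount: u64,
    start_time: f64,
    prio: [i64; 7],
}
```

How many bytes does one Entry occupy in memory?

Header: @0: n_entries [8B, align 8] → 8; @8: attrs [1B, align 1] → 9; +7 pad (align 8); @16: inode [8B, align 8] → 24; @24: offset [8B, align 8] → 32; size 32, align 8
@0: pid [32B, align 2] → 32
@32: cpu [8B, align 2] → 40
@40: rss [1B, align 1] → 41
+1 pad (align 2)
@42: uid [4B, align 2] → 46
@46: gid [4B, align 2] → 50
@50: refcount [8B, align 2] → 58
@58: start_time [8B, align 2] → 66
@66: prio [56B, align 2] → 122
size 122, align 2

122 bytes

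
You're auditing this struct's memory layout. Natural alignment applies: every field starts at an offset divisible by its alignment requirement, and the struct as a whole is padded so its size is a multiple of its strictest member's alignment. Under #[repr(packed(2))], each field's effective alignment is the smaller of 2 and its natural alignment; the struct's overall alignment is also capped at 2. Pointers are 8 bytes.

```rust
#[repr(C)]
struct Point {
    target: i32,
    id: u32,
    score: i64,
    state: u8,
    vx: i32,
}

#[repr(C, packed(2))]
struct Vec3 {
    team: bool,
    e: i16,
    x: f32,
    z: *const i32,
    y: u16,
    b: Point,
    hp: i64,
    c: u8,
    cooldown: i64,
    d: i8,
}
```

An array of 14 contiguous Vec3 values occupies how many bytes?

868

Point: 0..4  target  (4B, 4-aligned); 4..8  id  (4B, 4-aligned); 8..16  score  (8B, 8-aligned); 16..17  state  (1B, 1-aligned); 17..20  -- padding (3B); 20..24  vx  (4B, 4-aligned); sizeof = 24, alignof = 8
0..1  team  (1B, 1-aligned)
1..2  -- padding (1B)
2..4  e  (2B, 2-aligned)
4..8  x  (4B, 2-aligned)
8..16  z  (8B, 2-aligned)
16..18  y  (2B, 2-aligned)
18..42  b  (24B, 2-aligned)
42..50  hp  (8B, 2-aligned)
50..51  c  (1B, 1-aligned)
51..52  -- padding (1B)
52..60  cooldown  (8B, 2-aligned)
60..61  d  (1B, 1-aligned)
61..62  -- tail padding (1B)
sizeof = 62, alignof = 2
array of 14: 14 × 62 = 868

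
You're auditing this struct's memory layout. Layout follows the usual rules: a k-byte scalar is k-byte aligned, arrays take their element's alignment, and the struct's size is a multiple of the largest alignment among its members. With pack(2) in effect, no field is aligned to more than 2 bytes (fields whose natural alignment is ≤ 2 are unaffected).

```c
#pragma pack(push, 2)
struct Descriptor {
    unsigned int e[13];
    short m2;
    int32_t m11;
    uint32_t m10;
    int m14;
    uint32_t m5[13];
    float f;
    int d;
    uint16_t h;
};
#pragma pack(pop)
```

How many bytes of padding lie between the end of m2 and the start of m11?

e at 0 (size 52, align 2) → ends 52
m2 at 52 (size 2, align 2) → ends 54
m11 at 54 (size 4, align 2) → ends 58

0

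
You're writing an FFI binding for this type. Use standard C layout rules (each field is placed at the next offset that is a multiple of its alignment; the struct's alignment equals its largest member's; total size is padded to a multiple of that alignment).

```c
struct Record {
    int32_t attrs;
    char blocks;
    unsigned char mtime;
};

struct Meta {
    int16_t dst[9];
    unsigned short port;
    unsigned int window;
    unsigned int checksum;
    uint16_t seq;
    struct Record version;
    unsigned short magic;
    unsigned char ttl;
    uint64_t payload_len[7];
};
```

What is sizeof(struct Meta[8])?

Record: attrs at 0 (size 4, align 4) → ends 4; blocks at 4 (size 1, align 1) → ends 5; mtime at 5 (size 1, align 1) → ends 6; tail pad 2 to reach multiple of 4; total 8 bytes, alignment 4
dst at 0 (size 18, align 2) → ends 18
port at 18 (size 2, align 2) → ends 20
window at 20 (size 4, align 4) → ends 24
checksum at 24 (size 4, align 4) → ends 28
seq at 28 (size 2, align 2) → ends 30
pad 2 to align 4 for version
version at 32 (size 8, align 4) → ends 40
magic at 40 (size 2, align 2) → ends 42
ttl at 42 (size 1, align 1) → ends 43
pad 5 to align 8 for payload_len
payload_len at 48 (size 56, align 8) → ends 104
total 104 bytes, alignment 8
array of 8: 8 × 104 = 832

832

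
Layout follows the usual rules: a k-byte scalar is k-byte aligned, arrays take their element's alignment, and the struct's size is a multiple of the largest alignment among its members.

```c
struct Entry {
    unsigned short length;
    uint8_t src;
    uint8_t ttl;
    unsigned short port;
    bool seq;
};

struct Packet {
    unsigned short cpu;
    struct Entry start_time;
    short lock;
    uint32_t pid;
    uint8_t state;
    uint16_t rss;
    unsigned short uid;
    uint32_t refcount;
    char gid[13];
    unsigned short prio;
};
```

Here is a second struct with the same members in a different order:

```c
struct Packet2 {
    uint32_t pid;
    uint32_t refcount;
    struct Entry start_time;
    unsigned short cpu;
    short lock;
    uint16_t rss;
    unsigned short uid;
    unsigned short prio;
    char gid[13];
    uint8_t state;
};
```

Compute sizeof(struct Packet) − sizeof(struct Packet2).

Entry: 0..2  length  (2B, 2-aligned); 2..3  src  (1B, 1-aligned); 3..4  ttl  (1B, 1-aligned); 4..6  port  (2B, 2-aligned); 6..7  seq  (1B, 1-aligned); 7..8  -- tail padding (1B); sizeof = 8, alignof = 2
0..2  cpu  (2B, 2-aligned)
2..10  start_time  (8B, 2-aligned)
10..12  lock  (2B, 2-aligned)
12..16  pid  (4B, 4-aligned)
16..17  state  (1B, 1-aligned)
17..18  -- padding (1B)
18..20  rss  (2B, 2-aligned)
20..22  uid  (2B, 2-aligned)
22..24  -- padding (2B)
24..28  refcount  (4B, 4-aligned)
28..41  gid  (13B, 1-aligned)
41..42  -- padding (1B)
42..44  prio  (2B, 2-aligned)
sizeof = 44, alignof = 4
— Packet2 —
0..4  pid  (4B, 4-aligned)
4..8  refcount  (4B, 4-aligned)
8..16  start_time  (8B, 2-aligned)
16..18  cpu  (2B, 2-aligned)
18..20  lock  (2B, 2-aligned)
20..22  rss  (2B, 2-aligned)
22..24  uid  (2B, 2-aligned)
24..26  prio  (2B, 2-aligned)
26..39  gid  (13B, 1-aligned)
39..40  state  (1B, 1-aligned)
sizeof = 40, alignof = 4
44 − 40 = 4

4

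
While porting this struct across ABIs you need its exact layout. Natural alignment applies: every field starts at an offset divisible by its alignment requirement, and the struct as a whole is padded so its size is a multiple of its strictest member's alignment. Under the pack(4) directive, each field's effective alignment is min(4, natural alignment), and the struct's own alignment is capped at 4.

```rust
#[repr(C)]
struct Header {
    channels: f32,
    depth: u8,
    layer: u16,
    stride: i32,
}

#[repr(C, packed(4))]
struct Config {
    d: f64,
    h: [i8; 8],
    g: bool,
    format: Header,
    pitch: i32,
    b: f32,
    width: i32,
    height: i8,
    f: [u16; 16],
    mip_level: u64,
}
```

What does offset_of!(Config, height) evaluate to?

Header: channels at 0 (size 4, align 4) → ends 4; depth at 4 (size 1, align 1) → ends 5; pad 1 to align 2 for layer; layer at 6 (size 2, align 2) → ends 8; stride at 8 (size 4, align 4) → ends 12; total 12 bytes, alignment 4
d at 0 (size 8, align 4) → ends 8
h at 8 (size 8, align 1) → ends 16
g at 16 (size 1, align 1) → ends 17
pad 3 to align 4 for format
format at 20 (size 12, align 4) → ends 32
pitch at 32 (size 4, align 4) → ends 36
b at 36 (size 4, align 4) → ends 40
width at 40 (size 4, align 4) → ends 44
height at 44 (size 1, align 1) → ends 45

44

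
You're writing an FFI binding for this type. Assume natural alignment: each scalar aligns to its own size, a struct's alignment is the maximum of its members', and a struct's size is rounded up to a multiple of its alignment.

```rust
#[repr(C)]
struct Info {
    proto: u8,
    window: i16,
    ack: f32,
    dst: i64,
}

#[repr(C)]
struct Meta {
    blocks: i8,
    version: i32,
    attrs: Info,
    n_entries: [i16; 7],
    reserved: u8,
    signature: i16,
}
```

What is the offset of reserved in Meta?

Info: proto at 0 (size 1, align 1) → ends 1; pad 1 to align 2 for window; window at 2 (size 2, align 2) → ends 4; ack at 4 (size 4, align 4) → ends 8; dst at 8 (size 8, align 8) → ends 16; total 16 bytes, alignment 8
blocks at 0 (size 1, align 1) → ends 1
pad 3 to align 4 for version
version at 4 (size 4, align 4) → ends 8
attrs at 8 (size 16, align 8) → ends 24
n_entries at 24 (size 14, align 2) → ends 38
reserved at 38 (size 1, align 1) → ends 39

38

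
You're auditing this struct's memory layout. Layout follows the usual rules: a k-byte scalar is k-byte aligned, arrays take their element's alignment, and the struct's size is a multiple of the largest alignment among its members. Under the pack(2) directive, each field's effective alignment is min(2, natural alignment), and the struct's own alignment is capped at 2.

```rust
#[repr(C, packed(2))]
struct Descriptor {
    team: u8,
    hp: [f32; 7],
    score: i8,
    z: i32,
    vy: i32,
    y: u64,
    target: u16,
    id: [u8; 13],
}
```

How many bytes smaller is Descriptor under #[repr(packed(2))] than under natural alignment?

natural layout:
  @0: team [1B, align 1] → 1
  +3 pad (align 4)
  @4: hp [28B, align 4] → 32
  @32: score [1B, align 1] → 33
  +3 pad (align 4)
  @36: z [4B, align 4] → 40
  @40: vy [4B, align 4] → 44
  +4 pad (align 8)
  @48: y [8B, align 8] → 56
  @56: target [2B, align 2] → 58
  @58: id [13B, align 1] → 71
  +1 tail pad (align 8)
  size 72, align 8
packed(2) layout:
  @0: team [1B, align 1] → 1
  +1 pad (align 2)
  @2: hp [28B, align 2] → 30
  @30: score [1B, align 1] → 31
  +1 pad (align 2)
  @32: z [4B, align 2] → 36
  @36: vy [4B, align 2] → 40
  @40: y [8B, align 2] → 48
  @48: target [2B, align 2] → 50
  @50: id [13B, align 1] → 63
  +1 tail pad (align 2)
  size 64, align 2
72 − 64 = 8

8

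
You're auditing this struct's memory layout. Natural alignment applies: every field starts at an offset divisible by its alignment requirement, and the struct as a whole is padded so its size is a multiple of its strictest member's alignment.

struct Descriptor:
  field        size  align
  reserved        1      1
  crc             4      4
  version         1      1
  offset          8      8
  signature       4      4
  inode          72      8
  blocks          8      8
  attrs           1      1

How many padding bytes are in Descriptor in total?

0..1  reserved  (1B, 1-aligned)
1..4  -- padding (3B)
4..8  crc  (4B, 4-aligned)
8..9  version  (1B, 1-aligned)
9..16  -- padding (7B)
16..24  offset  (8B, 8-aligned)
24..28  signature  (4B, 4-aligned)
28..32  -- padding (4B)
32..104  inode  (72B, 8-aligned)
104..112  blocks  (8B, 8-aligned)
112..113  attrs  (1B, 1-aligned)
113..120  -- tail padding (7B)
sizeof = 120, alignof = 8
data bytes 99, size 120 → padding 21

21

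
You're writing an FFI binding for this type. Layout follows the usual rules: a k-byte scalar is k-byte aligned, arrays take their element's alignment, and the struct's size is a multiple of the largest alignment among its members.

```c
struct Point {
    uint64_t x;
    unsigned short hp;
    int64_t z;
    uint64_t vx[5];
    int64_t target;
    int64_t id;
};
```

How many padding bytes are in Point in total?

0..8  x  (8B, 8-aligned)
8..10  hp  (2B, 2-aligned)
10..16  -- padding (6B)
16..24  z  (8B, 8-aligned)
24..64  vx  (40B, 8-aligned)
64..72  target  (8B, 8-aligned)
72..80  id  (8B, 8-aligned)
sizeof = 80, alignof = 8
data bytes 74, size 80 → padding 6

6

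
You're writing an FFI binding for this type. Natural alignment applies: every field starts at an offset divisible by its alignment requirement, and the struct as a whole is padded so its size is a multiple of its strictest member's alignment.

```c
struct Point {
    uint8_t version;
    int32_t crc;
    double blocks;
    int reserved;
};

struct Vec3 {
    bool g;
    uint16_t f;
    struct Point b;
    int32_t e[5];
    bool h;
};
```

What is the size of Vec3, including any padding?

Point: version at 0 (size 1, align 1) → ends 1; pad 3 to align 4 for crc; crc at 4 (size 4, align 4) → ends 8; blocks at 8 (size 8, align 8) → ends 16; reserved at 16 (size 4, align 4) → ends 20; tail pad 4 to reach multiple of 8; total 24 bytes, alignment 8
g at 0 (size 1, align 1) → ends 1
pad 1 to align 2 for f
f at 2 (size 2, align 2) → ends 4
pad 4 to align 8 for b
b at 8 (size 24, align 8) → ends 32
e at 32 (size 20, align 4) → ends 52
h at 52 (size 1, align 1) → ends 53
tail pad 3 to reach multiple of 8
total 56 bytes, alignment 8

56 bytes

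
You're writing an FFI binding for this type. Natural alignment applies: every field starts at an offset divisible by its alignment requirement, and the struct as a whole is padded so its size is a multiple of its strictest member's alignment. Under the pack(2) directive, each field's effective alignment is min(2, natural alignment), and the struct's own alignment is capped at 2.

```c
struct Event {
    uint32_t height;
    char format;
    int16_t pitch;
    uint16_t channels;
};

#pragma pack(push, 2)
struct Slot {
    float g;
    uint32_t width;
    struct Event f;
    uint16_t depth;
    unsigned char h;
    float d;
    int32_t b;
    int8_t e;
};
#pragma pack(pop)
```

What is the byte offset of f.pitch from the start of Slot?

14

Event: @0: height [4B, align 4] → 4; @4: format [1B, align 1] → 5; +1 pad (align 2); @6: pitch [2B, align 2] → 8; @8: channels [2B, align 2] → 10; +2 tail pad (align 4); size 12, align 4
@0: g [4B, align 2] → 4
@4: width [4B, align 2] → 8
@8: f [12B, align 2] → 20
within Event: pitch at 6
8 + 6 = 14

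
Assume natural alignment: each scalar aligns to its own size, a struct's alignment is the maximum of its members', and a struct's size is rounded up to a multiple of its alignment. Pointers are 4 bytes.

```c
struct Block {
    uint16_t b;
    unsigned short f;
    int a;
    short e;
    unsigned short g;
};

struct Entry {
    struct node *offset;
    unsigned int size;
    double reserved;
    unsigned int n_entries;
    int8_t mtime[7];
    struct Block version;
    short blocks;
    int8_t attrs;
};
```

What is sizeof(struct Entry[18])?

864

Block: 0..2  b  (2B, 2-aligned); 2..4  f  (2B, 2-aligned); 4..8  a  (4B, 4-aligned); 8..10  e  (2B, 2-aligned); 10..12  g  (2B, 2-aligned); sizeof = 12, alignof = 4
0..4  offset  (4B, 4-aligned)
4..8  size  (4B, 4-aligned)
8..16  reserved  (8B, 8-aligned)
16..20  n_entries  (4B, 4-aligned)
20..27  mtime  (7B, 1-aligned)
27..28  -- padding (1B)
28..40  version  (12B, 4-aligned)
40..42  blocks  (2B, 2-aligned)
42..43  attrs  (1B, 1-aligned)
43..48  -- tail padding (5B)
sizeof = 48, alignof = 8
array of 18: 18 × 48 = 864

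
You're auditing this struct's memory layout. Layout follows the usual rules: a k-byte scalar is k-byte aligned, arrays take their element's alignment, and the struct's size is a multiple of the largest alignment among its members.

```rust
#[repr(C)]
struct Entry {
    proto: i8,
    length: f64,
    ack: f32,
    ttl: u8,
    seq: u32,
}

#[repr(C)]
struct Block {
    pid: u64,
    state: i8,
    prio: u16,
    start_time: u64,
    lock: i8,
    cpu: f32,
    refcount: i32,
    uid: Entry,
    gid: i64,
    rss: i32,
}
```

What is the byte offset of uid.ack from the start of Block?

Entry: proto at 0 (size 1, align 1) → ends 1; pad 7 to align 8 for length; length at 8 (size 8, align 8) → ends 16; ack at 16 (size 4, align 4) → ends 20; ttl at 20 (size 1, align 1) → ends 21; pad 3 to align 4 for seq; seq at 24 (size 4, align 4) → ends 28; tail pad 4 to reach multiple of 8; total 32 bytes, alignment 8
pid at 0 (size 8, align 8) → ends 8
state at 8 (size 1, align 1) → ends 9
pad 1 to align 2 for prio
prio at 10 (size 2, align 2) → ends 12
pad 4 to align 8 for start_time
start_time at 16 (size 8, align 8) → ends 24
lock at 24 (size 1, align 1) → ends 25
pad 3 to align 4 for cpu
cpu at 28 (size 4, align 4) → ends 32
refcount at 32 (size 4, align 4) → ends 36
pad 4 to align 8 for uid
uid at 40 (size 32, align 8) → ends 72
within Entry: ack at 16
40 + 16 = 56

56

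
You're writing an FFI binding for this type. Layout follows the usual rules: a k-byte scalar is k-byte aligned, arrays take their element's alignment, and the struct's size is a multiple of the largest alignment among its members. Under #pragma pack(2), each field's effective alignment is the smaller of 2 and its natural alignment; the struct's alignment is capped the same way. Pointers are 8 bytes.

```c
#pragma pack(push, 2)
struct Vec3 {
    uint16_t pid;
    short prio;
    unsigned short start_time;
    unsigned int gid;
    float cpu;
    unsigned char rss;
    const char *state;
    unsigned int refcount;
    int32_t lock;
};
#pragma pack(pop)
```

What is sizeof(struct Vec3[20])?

0..2  pid  (2B, 2-aligned)
2..4  prio  (2B, 2-aligned)
4..6  start_time  (2B, 2-aligned)
6..10  gid  (4B, 2-aligned)
10..14  cpu  (4B, 2-aligned)
14..15  rss  (1B, 1-aligned)
15..16  -- padding (1B)
16..24  state  (8B, 2-aligned)
24..28  refcount  (4B, 2-aligned)
28..32  lock  (4B, 2-aligned)
sizeof = 32, alignof = 2
array of 20: 20 × 32 = 640

640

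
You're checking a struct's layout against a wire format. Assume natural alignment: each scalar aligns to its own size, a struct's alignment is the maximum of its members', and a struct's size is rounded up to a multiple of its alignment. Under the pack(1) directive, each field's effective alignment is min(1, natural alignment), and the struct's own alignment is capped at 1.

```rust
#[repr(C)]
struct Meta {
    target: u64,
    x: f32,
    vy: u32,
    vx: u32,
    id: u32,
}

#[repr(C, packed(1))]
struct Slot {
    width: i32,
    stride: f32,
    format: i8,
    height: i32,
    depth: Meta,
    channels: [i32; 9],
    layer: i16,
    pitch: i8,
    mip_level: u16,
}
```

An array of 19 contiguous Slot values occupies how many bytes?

1482

Meta: @0: target [8B, align 8] → 8; @8: x [4B, align 4] → 12; @12: vy [4B, align 4] → 16; @16: vx [4B, align 4] → 20; @20: id [4B, align 4] → 24; size 24, align 8
@0: width [4B, align 1] → 4
@4: stride [4B, align 1] → 8
@8: format [1B, align 1] → 9
@9: height [4B, align 1] → 13
@13: depth [24B, align 1] → 37
@37: channels [36B, align 1] → 73
@73: layer [2B, align 1] → 75
@75: pitch [1B, align 1] → 76
@76: mip_level [2B, align 1] → 78
size 78, align 1
array of 19: 19 × 78 = 1482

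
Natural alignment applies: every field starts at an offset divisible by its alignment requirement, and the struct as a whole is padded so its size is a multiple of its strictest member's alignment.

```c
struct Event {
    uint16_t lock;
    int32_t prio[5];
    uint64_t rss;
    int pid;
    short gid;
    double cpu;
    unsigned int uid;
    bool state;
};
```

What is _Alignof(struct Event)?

member alignments: lock=2, prio=4, rss=8, pid=4, gid=2, cpu=8, uid=4, state=1
max = 8

8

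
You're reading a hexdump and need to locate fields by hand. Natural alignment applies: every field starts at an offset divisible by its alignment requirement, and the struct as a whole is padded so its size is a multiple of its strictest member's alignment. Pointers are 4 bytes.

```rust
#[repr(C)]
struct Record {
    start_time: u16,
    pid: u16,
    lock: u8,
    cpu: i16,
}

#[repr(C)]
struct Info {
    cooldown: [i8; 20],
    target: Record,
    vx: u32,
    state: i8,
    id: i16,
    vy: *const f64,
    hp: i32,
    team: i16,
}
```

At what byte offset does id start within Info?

34

Record: 0..2  start_time  (2B, 2-aligned); 2..4  pid  (2B, 2-aligned); 4..5  lock  (1B, 1-aligned); 5..6  -- padding (1B); 6..8  cpu  (2B, 2-aligned); sizeof = 8, alignof = 2
0..20  cooldown  (20B, 1-aligned)
20..28  target  (8B, 2-aligned)
28..32  vx  (4B, 4-aligned)
32..33  state  (1B, 1-aligned)
33..34  -- padding (1B)
34..36  id  (2B, 2-aligned)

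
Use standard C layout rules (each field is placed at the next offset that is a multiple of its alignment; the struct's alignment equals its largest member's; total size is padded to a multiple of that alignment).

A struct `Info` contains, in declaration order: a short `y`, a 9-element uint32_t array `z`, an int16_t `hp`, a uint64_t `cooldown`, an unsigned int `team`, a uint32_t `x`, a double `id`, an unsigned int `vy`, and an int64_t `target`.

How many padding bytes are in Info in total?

@0: y [2B, align 2] → 2
+2 pad (align 4)
@4: z [36B, align 4] → 40
@40: hp [2B, align 2] → 42
+6 pad (align 8)
@48: cooldown [8B, align 8] → 56
@56: team [4B, align 4] → 60
@60: x [4B, align 4] → 64
@64: id [8B, align 8] → 72
@72: vy [4B, align 4] → 76
+4 pad (align 8)
@80: target [8B, align 8] → 88
size 88, align 8
data bytes 76, size 88 → padding 12

12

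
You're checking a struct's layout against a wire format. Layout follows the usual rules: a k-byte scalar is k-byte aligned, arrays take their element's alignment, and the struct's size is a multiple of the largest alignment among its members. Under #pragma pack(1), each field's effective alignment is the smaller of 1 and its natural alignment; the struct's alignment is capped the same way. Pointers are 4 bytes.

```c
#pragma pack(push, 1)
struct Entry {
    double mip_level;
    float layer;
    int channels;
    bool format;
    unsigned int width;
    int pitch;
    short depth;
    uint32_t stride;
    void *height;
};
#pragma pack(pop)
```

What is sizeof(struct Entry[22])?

770

@0: mip_level [8B, align 1] → 8
@8: layer [4B, align 1] → 12
@12: channels [4B, align 1] → 16
@16: format [1B, align 1] → 17
@17: width [4B, align 1] → 21
@21: pitch [4B, align 1] → 25
@25: depth [2B, align 1] → 27
@27: stride [4B, align 1] → 31
@31: height [4B, align 1] → 35
size 35, align 1
array of 22: 22 × 35 = 770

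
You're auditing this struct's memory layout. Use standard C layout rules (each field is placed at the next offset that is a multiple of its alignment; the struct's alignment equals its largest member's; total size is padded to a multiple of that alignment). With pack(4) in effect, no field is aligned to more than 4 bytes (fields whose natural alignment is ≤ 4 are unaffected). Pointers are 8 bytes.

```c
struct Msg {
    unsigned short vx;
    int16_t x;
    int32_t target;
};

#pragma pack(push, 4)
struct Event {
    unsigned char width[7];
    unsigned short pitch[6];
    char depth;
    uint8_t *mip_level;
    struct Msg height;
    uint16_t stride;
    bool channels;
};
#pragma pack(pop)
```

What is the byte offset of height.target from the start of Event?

36

Msg: 0..2  vx  (2B, 2-aligned); 2..4  x  (2B, 2-aligned); 4..8  target  (4B, 4-aligned); sizeof = 8, alignof = 4
0..7  width  (7B, 1-aligned)
7..8  -- padding (1B)
8..20  pitch  (12B, 2-aligned)
20..21  depth  (1B, 1-aligned)
21..24  -- padding (3B)
24..32  mip_level  (8B, 4-aligned)
32..40  height  (8B, 4-aligned)
within Msg: target at 4
32 + 4 = 36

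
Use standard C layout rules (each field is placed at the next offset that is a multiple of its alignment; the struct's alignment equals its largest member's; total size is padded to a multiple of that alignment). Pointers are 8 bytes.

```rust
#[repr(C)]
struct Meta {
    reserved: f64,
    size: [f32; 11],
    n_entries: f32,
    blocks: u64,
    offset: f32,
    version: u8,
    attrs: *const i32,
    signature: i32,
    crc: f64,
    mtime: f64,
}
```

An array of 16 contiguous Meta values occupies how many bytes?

reserved at 0 (size 8, align 8) → ends 8
size at 8 (size 44, align 4) → ends 52
n_entries at 52 (size 4, align 4) → ends 56
blocks at 56 (size 8, align 8) → ends 64
offset at 64 (size 4, align 4) → ends 68
version at 68 (size 1, align 1) → ends 69
pad 3 to align 8 for attrs
attrs at 72 (size 8, align 8) → ends 80
signature at 80 (size 4, align 4) → ends 84
pad 4 to align 8 for crc
crc at 88 (size 8, align 8) → ends 96
mtime at 96 (size 8, align 8) → ends 104
total 104 bytes, alignment 8
array of 16: 16 × 104 = 1664

1664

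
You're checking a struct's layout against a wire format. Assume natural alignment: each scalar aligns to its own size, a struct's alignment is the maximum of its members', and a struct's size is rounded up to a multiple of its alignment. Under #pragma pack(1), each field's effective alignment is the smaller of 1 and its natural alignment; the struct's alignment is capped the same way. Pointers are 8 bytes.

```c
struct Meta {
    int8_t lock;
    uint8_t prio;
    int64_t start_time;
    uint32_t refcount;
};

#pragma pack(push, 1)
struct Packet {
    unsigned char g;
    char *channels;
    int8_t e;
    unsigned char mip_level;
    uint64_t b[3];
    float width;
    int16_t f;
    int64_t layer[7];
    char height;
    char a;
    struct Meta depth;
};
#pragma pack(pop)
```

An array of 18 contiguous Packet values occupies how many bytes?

2214

Meta: lock at 0 (size 1, align 1) → ends 1; prio at 1 (size 1, align 1) → ends 2; pad 6 to align 8 for start_time; start_time at 8 (size 8, align 8) → ends 16; refcount at 16 (size 4, align 4) → ends 20; tail pad 4 to reach multiple of 8; total 24 bytes, alignment 8
g at 0 (size 1, align 1) → ends 1
channels at 1 (size 8, align 1) → ends 9
e at 9 (size 1, align 1) → ends 10
mip_level at 10 (size 1, align 1) → ends 11
b at 11 (size 24, align 1) → ends 35
width at 35 (size 4, align 1) → ends 39
f at 39 (size 2, align 1) → ends 41
layer at 41 (size 56, align 1) → ends 97
height at 97 (size 1, align 1) → ends 98
a at 98 (size 1, align 1) → ends 99
depth at 99 (size 24, align 1) → ends 123
total 123 bytes, alignment 1
array of 18: 18 × 123 = 2214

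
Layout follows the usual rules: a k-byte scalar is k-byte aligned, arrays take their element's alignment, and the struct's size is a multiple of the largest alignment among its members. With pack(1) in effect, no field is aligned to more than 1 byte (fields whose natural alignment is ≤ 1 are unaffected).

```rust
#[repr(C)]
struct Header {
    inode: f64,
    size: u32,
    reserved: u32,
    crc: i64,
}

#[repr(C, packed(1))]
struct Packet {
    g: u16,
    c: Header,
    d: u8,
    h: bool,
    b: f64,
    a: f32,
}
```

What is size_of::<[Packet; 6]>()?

240

Header: @0: inode [8B, align 8] → 8; @8: size [4B, align 4] → 12; @12: reserved [4B, align 4] → 16; @16: crc [8B, align 8] → 24; size 24, align 8
@0: g [2B, align 1] → 2
@2: c [24B, align 1] → 26
@26: d [1B, align 1] → 27
@27: h [1B, align 1] → 28
@28: b [8B, align 1] → 36
@36: a [4B, align 1] → 40
size 40, align 1
array of 6: 6 × 40 = 240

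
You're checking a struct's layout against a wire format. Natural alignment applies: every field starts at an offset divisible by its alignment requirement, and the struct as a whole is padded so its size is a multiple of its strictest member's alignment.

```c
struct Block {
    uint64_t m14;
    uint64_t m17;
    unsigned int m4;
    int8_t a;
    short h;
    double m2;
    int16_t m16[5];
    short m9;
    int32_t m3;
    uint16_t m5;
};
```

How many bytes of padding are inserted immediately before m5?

m14 at 0 (size 8, align 8) → ends 8
m17 at 8 (size 8, align 8) → ends 16
m4 at 16 (size 4, align 4) → ends 20
a at 20 (size 1, align 1) → ends 21
pad 1 to align 2 for h
h at 22 (size 2, align 2) → ends 24
m2 at 24 (size 8, align 8) → ends 32
m16 at 32 (size 10, align 2) → ends 42
m9 at 42 (size 2, align 2) → ends 44
m3 at 44 (size 4, align 4) → ends 48
m5 at 48 (size 2, align 2) → ends 50

0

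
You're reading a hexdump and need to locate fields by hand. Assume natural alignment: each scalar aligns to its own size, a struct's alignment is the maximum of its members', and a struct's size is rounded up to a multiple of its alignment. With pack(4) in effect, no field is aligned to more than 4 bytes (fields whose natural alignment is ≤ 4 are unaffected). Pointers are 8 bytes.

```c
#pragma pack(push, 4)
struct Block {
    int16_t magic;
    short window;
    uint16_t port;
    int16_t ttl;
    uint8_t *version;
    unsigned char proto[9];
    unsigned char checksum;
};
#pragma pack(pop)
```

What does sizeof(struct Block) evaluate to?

@0: magic [2B, align 2] → 2
@2: window [2B, align 2] → 4
@4: port [2B, align 2] → 6
@6: ttl [2B, align 2] → 8
@8: version [8B, align 4] → 16
@16: proto [9B, align 1] → 25
@25: checksum [1B, align 1] → 26
+2 tail pad (align 4)
size 28, align 4

28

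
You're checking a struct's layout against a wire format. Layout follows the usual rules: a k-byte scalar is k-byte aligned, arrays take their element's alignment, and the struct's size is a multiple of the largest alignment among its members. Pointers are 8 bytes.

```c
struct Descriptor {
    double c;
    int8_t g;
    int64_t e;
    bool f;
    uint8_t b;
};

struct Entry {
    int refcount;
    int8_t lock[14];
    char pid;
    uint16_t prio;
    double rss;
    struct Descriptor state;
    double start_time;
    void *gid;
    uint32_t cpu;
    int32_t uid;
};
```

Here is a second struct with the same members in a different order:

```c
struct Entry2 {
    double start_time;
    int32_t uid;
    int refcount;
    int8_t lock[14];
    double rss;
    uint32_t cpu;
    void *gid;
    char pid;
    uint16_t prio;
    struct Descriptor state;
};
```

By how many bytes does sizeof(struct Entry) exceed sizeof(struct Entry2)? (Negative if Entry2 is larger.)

Descriptor: c at 0 (size 8, align 8) → ends 8; g at 8 (size 1, align 1) → ends 9; pad 7 to align 8 for e; e at 16 (size 8, align 8) → ends 24; f at 24 (size 1, align 1) → ends 25; b at 25 (size 1, align 1) → ends 26; tail pad 6 to reach multiple of 8; total 32 bytes, alignment 8
refcount at 0 (size 4, align 4) → ends 4
lock at 4 (size 14, align 1) → ends 18
pid at 18 (size 1, align 1) → ends 19
pad 1 to align 2 for prio
prio at 20 (size 2, align 2) → ends 22
pad 2 to align 8 for rss
rss at 24 (size 8, align 8) → ends 32
state at 32 (size 32, align 8) → ends 64
start_time at 64 (size 8, align 8) → ends 72
gid at 72 (size 8, align 8) → ends 80
cpu at 80 (size 4, align 4) → ends 84
uid at 84 (size 4, align 4) → ends 88
total 88 bytes, alignment 8
— Entry2 —
start_time at 0 (size 8, align 8) → ends 8
uid at 8 (size 4, align 4) → ends 12
refcount at 12 (size 4, align 4) → ends 16
lock at 16 (size 14, align 1) → ends 30
pad 2 to align 8 for rss
rss at 32 (size 8, align 8) → ends 40
cpu at 40 (size 4, align 4) → ends 44
pad 4 to align 8 for gid
gid at 48 (size 8, align 8) → ends 56
pid at 56 (size 1, align 1) → ends 57
pad 1 to align 2 for prio
prio at 58 (size 2, align 2) → ends 60
pad 4 to align 8 for state
state at 64 (size 32, align 8) → ends 96
total 96 bytes, alignment 8
88 − 96 = -8

-8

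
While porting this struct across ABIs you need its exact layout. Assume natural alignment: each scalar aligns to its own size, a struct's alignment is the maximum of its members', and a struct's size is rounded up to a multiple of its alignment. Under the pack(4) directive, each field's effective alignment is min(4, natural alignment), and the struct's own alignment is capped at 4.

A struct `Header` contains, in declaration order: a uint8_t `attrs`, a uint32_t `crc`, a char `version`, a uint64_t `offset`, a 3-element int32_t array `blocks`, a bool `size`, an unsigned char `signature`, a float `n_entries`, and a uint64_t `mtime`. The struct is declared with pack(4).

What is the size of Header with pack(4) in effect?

48

attrs at 0 (size 1, align 1) → ends 1
pad 3 to align 4 for crc
crc at 4 (size 4, align 4) → ends 8
version at 8 (size 1, align 1) → ends 9
pad 3 to align 4 for offset
offset at 12 (size 8, align 4) → ends 20
blocks at 20 (size 12, align 4) → ends 32
size at 32 (size 1, align 1) → ends 33
signature at 33 (size 1, align 1) → ends 34
pad 2 to align 4 for n_entries
n_entries at 36 (size 4, align 4) → ends 40
mtime at 40 (size 8, align 4) → ends 48
total 48 bytes, alignment 4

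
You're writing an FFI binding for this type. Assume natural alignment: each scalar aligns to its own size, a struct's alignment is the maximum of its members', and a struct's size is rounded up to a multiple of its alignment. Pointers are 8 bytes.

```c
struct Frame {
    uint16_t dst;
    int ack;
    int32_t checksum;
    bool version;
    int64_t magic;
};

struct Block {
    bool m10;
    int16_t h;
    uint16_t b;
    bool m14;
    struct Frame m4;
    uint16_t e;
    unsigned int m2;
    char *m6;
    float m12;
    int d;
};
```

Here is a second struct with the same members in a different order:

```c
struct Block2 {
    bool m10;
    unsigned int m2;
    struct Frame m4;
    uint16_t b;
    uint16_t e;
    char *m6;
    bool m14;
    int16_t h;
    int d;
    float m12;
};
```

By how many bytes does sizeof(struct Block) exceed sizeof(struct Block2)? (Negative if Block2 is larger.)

-8

Frame: @0: dst [2B, align 2] → 2; +2 pad (align 4); @4: ack [4B, align 4] → 8; @8: checksum [4B, align 4] → 12; @12: version [1B, align 1] → 13; +3 pad (align 8); @16: magic [8B, align 8] → 24; size 24, align 8
@0: m10 [1B, align 1] → 1
+1 pad (align 2)
@2: h [2B, align 2] → 4
@4: b [2B, align 2] → 6
@6: m14 [1B, align 1] → 7
+1 pad (align 8)
@8: m4 [24B, align 8] → 32
@32: e [2B, align 2] → 34
+2 pad (align 4)
@36: m2 [4B, align 4] → 40
@40: m6 [8B, align 8] → 48
@48: m12 [4B, align 4] → 52
@52: d [4B, align 4] → 56
size 56, align 8
— Block2 —
@0: m10 [1B, align 1] → 1
+3 pad (align 4)
@4: m2 [4B, align 4] → 8
@8: m4 [24B, align 8] → 32
@32: b [2B, align 2] → 34
@34: e [2B, align 2] → 36
+4 pad (align 8)
@40: m6 [8B, align 8] → 48
@48: m14 [1B, align 1] → 49
+1 pad (align 2)
@50: h [2B, align 2] → 52
@52: d [4B, align 4] → 56
@56: m12 [4B, align 4] → 60
+4 tail pad (align 8)
size 64, align 8
56 − 64 = -8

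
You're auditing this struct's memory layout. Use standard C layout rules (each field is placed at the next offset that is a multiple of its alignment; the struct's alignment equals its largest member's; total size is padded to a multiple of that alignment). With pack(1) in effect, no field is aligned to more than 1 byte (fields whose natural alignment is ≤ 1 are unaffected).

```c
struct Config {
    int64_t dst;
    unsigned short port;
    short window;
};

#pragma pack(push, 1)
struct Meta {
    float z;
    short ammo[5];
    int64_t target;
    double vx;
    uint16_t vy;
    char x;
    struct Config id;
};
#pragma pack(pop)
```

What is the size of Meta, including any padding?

49 bytes

Config: 0..8  dst  (8B, 8-aligned); 8..10  port  (2B, 2-aligned); 10..12  window  (2B, 2-aligned); 12..16  -- tail padding (4B); sizeof = 16, alignof = 8
0..4  z  (4B, 1-aligned)
4..14  ammo  (10B, 1-aligned)
14..22  target  (8B, 1-aligned)
22..30  vx  (8B, 1-aligned)
30..32  vy  (2B, 1-aligned)
32..33  x  (1B, 1-aligned)
33..49  id  (16B, 1-aligned)
sizeof = 49, alignof = 1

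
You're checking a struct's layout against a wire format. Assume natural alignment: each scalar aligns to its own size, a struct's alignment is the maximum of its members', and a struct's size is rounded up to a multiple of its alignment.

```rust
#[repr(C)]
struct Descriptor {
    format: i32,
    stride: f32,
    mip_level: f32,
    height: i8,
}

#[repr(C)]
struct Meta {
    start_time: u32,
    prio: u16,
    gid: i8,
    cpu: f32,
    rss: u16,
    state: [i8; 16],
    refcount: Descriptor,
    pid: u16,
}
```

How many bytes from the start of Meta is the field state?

Descriptor: @0: format [4B, align 4] → 4; @4: stride [4B, align 4] → 8; @8: mip_level [4B, align 4] → 12; @12: height [1B, align 1] → 13; +3 tail pad (align 4); size 16, align 4
@0: start_time [4B, align 4] → 4
@4: prio [2B, align 2] → 6
@6: gid [1B, align 1] → 7
+1 pad (align 4)
@8: cpu [4B, align 4] → 12
@12: rss [2B, align 2] → 14
@14: state [16B, align 1] → 30

14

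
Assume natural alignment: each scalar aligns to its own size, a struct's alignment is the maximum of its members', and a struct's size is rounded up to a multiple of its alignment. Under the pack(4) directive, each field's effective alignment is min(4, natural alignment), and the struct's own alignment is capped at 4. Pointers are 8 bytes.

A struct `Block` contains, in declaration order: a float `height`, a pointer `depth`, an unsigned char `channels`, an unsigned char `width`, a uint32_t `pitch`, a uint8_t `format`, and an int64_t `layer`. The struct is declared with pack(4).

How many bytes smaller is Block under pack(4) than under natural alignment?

8

natural layout:
  height at 0 (size 4, align 4) → ends 4
  pad 4 to align 8 for depth
  depth at 8 (size 8, align 8) → ends 16
  channels at 16 (size 1, align 1) → ends 17
  width at 17 (size 1, align 1) → ends 18
  pad 2 to align 4 for pitch
  pitch at 20 (size 4, align 4) → ends 24
  format at 24 (size 1, align 1) → ends 25
  pad 7 to align 8 for layer
  layer at 32 (size 8, align 8) → ends 40
  total 40 bytes, alignment 8
packed(4) layout:
  height at 0 (size 4, align 4) → ends 4
  depth at 4 (size 8, align 4) → ends 12
  channels at 12 (size 1, align 1) → ends 13
  width at 13 (size 1, align 1) → ends 14
  pad 2 to align 4 for pitch
  pitch at 16 (size 4, align 4) → ends 20
  format at 20 (size 1, align 1) → ends 21
  pad 3 to align 4 for layer
  layer at 24 (size 8, align 4) → ends 32
  total 32 bytes, alignment 4
40 − 32 = 8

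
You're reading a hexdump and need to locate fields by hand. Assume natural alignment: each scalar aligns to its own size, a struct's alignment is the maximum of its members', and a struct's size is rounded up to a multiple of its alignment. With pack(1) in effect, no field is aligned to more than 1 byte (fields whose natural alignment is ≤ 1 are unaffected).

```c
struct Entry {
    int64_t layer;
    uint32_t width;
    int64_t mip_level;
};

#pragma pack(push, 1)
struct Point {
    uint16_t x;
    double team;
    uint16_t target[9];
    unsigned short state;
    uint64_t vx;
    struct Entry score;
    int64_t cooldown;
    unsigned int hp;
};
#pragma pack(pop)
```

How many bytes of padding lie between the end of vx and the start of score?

0

Entry: 0..8  layer  (8B, 8-aligned); 8..12  width  (4B, 4-aligned); 12..16  -- padding (4B); 16..24  mip_level  (8B, 8-aligned); sizeof = 24, alignof = 8
0..2  x  (2B, 1-aligned)
2..10  team  (8B, 1-aligned)
10..28  target  (18B, 1-aligned)
28..30  state  (2B, 1-aligned)
30..38  vx  (8B, 1-aligned)
38..62  score  (24B, 1-aligned)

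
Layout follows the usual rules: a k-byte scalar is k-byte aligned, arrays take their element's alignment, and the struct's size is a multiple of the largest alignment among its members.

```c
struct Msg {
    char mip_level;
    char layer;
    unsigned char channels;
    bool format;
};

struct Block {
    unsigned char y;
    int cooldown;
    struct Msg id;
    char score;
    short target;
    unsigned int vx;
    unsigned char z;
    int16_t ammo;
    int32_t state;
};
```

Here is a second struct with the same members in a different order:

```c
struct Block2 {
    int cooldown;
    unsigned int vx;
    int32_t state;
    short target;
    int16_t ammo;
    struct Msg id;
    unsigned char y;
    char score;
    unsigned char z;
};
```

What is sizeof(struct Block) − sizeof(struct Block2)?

Msg: 0..1  mip_level  (1B, 1-aligned); 1..2  layer  (1B, 1-aligned); 2..3  channels  (1B, 1-aligned); 3..4  format  (1B, 1-aligned); sizeof = 4, alignof = 1
0..1  y  (1B, 1-aligned)
1..4  -- padding (3B)
4..8  cooldown  (4B, 4-aligned)
8..12  id  (4B, 1-aligned)
12..13  score  (1B, 1-aligned)
13..14  -- padding (1B)
14..16  target  (2B, 2-aligned)
16..20  vx  (4B, 4-aligned)
20..21  z  (1B, 1-aligned)
21..22  -- padding (1B)
22..24  ammo  (2B, 2-aligned)
24..28  state  (4B, 4-aligned)
sizeof = 28, alignof = 4
— Block2 —
0..4  cooldown  (4B, 4-aligned)
4..8  vx  (4B, 4-aligned)
8..12  state  (4B, 4-aligned)
12..14  target  (2B, 2-aligned)
14..16  ammo  (2B, 2-aligned)
16..20  id  (4B, 1-aligned)
20..21  y  (1B, 1-aligned)
21..22  score  (1B, 1-aligned)
22..23  z  (1B, 1-aligned)
23..24  -- tail padding (1B)
sizeof = 24, alignof = 4
28 − 24 = 4

4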